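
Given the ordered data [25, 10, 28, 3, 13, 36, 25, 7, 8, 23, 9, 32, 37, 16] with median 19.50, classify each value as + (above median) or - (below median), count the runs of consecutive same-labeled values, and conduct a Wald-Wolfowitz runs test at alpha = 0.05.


Step 1: Compute median = 19.50; label A = above, B = below.
Labels in order: ABABBAABBABAAB  (n_A = 7, n_B = 7)
Step 2: Count runs R = 10.
Step 3: Under H0 (random ordering), E[R] = 2*n_A*n_B/(n_A+n_B) + 1 = 2*7*7/14 + 1 = 8.0000.
        Var[R] = 2*n_A*n_B*(2*n_A*n_B - n_A - n_B) / ((n_A+n_B)^2 * (n_A+n_B-1)) = 8232/2548 = 3.2308.
        SD[R] = 1.7974.
Step 4: Continuity-corrected z = (R - 0.5 - E[R]) / SD[R] = (10 - 0.5 - 8.0000) / 1.7974 = 0.8345.
Step 5: Two-sided p-value via normal approximation = 2*(1 - Phi(|z|)) = 0.403986.
Step 6: alpha = 0.05. fail to reject H0.

R = 10, z = 0.8345, p = 0.403986, fail to reject H0.


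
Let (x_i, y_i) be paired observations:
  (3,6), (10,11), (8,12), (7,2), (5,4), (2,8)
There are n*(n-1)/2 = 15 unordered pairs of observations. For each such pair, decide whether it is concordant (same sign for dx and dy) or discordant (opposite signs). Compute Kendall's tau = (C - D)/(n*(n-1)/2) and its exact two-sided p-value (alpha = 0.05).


Step 1: Enumerate the 15 unordered pairs (i,j) with i<j and classify each by sign(x_j-x_i) * sign(y_j-y_i).
  (1,2):dx=+7,dy=+5->C; (1,3):dx=+5,dy=+6->C; (1,4):dx=+4,dy=-4->D; (1,5):dx=+2,dy=-2->D
  (1,6):dx=-1,dy=+2->D; (2,3):dx=-2,dy=+1->D; (2,4):dx=-3,dy=-9->C; (2,5):dx=-5,dy=-7->C
  (2,6):dx=-8,dy=-3->C; (3,4):dx=-1,dy=-10->C; (3,5):dx=-3,dy=-8->C; (3,6):dx=-6,dy=-4->C
  (4,5):dx=-2,dy=+2->D; (4,6):dx=-5,dy=+6->D; (5,6):dx=-3,dy=+4->D
Step 2: C = 8, D = 7, total pairs = 15.
Step 3: tau = (C - D)/(n(n-1)/2) = (8 - 7)/15 = 0.066667.
Step 4: Exact two-sided p-value (enumerate n! = 720 permutations of y under H0): p = 1.000000.
Step 5: alpha = 0.05. fail to reject H0.

tau_b = 0.0667 (C=8, D=7), p = 1.000000, fail to reject H0.


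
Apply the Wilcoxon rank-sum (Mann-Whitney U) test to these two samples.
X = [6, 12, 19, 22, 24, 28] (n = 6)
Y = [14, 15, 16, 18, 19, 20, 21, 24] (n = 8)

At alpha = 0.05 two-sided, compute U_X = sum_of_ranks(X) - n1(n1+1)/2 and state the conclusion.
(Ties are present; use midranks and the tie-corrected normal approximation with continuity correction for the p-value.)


Step 1: Combine and sort all 14 observations; assign midranks.
sorted (value, group): (6,X), (12,X), (14,Y), (15,Y), (16,Y), (18,Y), (19,X), (19,Y), (20,Y), (21,Y), (22,X), (24,X), (24,Y), (28,X)
ranks: 6->1, 12->2, 14->3, 15->4, 16->5, 18->6, 19->7.5, 19->7.5, 20->9, 21->10, 22->11, 24->12.5, 24->12.5, 28->14
Step 2: Rank sum for X: R1 = 1 + 2 + 7.5 + 11 + 12.5 + 14 = 48.
Step 3: U_X = R1 - n1(n1+1)/2 = 48 - 6*7/2 = 48 - 21 = 27.
       U_Y = n1*n2 - U_X = 48 - 27 = 21.
Step 4: Ties are present, so use the tie-corrected normal approximation (with continuity correction) for the p-value.
Step 5: p-value = 0.746347; compare to alpha = 0.05. fail to reject H0.

U_X = 27, p = 0.746347, fail to reject H0 at alpha = 0.05.


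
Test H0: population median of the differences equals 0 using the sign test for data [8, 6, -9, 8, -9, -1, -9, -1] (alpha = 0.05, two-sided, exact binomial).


Step 1: Discard zero differences. Original n = 8; n_eff = number of nonzero differences = 8.
Nonzero differences (with sign): +8, +6, -9, +8, -9, -1, -9, -1
Step 2: Count signs: positive = 3, negative = 5.
Step 3: Under H0: P(positive) = 0.5, so the number of positives S ~ Bin(8, 0.5).
Step 4: Two-sided exact p-value = sum of Bin(8,0.5) probabilities at or below the observed probability = 0.726562.
Step 5: alpha = 0.05. fail to reject H0.

n_eff = 8, pos = 3, neg = 5, p = 0.726562, fail to reject H0.


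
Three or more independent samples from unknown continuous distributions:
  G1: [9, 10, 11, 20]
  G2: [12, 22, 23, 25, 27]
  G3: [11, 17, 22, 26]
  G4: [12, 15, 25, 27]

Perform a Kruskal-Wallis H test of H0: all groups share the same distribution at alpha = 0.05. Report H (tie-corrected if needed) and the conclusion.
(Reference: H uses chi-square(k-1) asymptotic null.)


Step 1: Combine all N = 17 observations and assign midranks.
sorted (value, group, rank): (9,G1,1), (10,G1,2), (11,G1,3.5), (11,G3,3.5), (12,G2,5.5), (12,G4,5.5), (15,G4,7), (17,G3,8), (20,G1,9), (22,G2,10.5), (22,G3,10.5), (23,G2,12), (25,G2,13.5), (25,G4,13.5), (26,G3,15), (27,G2,16.5), (27,G4,16.5)
Step 2: Sum ranks within each group.
R_1 = 15.5 (n_1 = 4)
R_2 = 58 (n_2 = 5)
R_3 = 37 (n_3 = 4)
R_4 = 42.5 (n_4 = 4)
Step 3: H = 12/(N(N+1)) * sum(R_i^2/n_i) - 3(N+1)
     = 12/(17*18) * (15.5^2/4 + 58^2/5 + 37^2/4 + 42.5^2/4) - 3*18
     = 0.039216 * 1526.67 - 54
     = 5.869608.
Step 4: Ties present; correction factor C = 1 - 30/(17^3 - 17) = 0.993873. Corrected H = 5.869608 / 0.993873 = 5.905795.
Step 5: Under H0, H ~ chi^2(3); p-value = 0.116285.
Step 6: alpha = 0.05. fail to reject H0.

H = 5.9058, df = 3, p = 0.116285, fail to reject H0.


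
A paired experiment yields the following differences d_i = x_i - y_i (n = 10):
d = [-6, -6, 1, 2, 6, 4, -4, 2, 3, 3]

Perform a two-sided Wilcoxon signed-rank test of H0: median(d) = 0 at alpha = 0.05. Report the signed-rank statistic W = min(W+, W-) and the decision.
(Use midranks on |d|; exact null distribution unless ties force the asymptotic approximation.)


Step 1: Drop any zero differences (none here) and take |d_i|.
|d| = [6, 6, 1, 2, 6, 4, 4, 2, 3, 3]
Step 2: Midrank |d_i| (ties get averaged ranks).
ranks: |6|->9, |6|->9, |1|->1, |2|->2.5, |6|->9, |4|->6.5, |4|->6.5, |2|->2.5, |3|->4.5, |3|->4.5
Step 3: Attach original signs; sum ranks with positive sign and with negative sign.
W+ = 1 + 2.5 + 9 + 6.5 + 2.5 + 4.5 + 4.5 = 30.5
W- = 9 + 9 + 6.5 = 24.5
(Check: W+ + W- = 55 should equal n(n+1)/2 = 55.)
Step 4: Test statistic W = min(W+, W-) = 24.5.
Step 5: Ties in |d|, so use the tie-corrected normal approximation.
        E[W] = n(n+1)/4 = 10*11/4 = 27.5.
        Tie groups: |d|=2 (t=2), |d|=3 (t=2), |d|=4 (t=2), |d|=6 (t=3); sum(t^3 - t) = 42.
        Var[W] = n(n+1)(2n+1)/24 - sum(t^3-t)/48 = 2310/24 - 42/48 = 95.375.
        z = (W - E[W]) / sqrt(Var[W]) = (24.5 - 27.5) / 9.7660 = -0.3072.
        Two-sided p = 2*Phi(z) = 0.758700.
Step 6: alpha = 0.05. fail to reject H0.

W+ = 30.5, W- = 24.5, W = min = 24.5, p = 0.758700, fail to reject H0.


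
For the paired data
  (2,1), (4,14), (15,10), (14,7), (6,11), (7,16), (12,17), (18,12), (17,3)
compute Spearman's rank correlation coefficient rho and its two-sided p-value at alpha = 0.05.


Step 1: Rank x and y separately (midranks; no ties here).
rank(x): 2->1, 4->2, 15->7, 14->6, 6->3, 7->4, 12->5, 18->9, 17->8
rank(y): 1->1, 14->7, 10->4, 7->3, 11->5, 16->8, 17->9, 12->6, 3->2
Step 2: d_i = R_x(i) - R_y(i); compute d_i^2.
  (1-1)^2=0, (2-7)^2=25, (7-4)^2=9, (6-3)^2=9, (3-5)^2=4, (4-8)^2=16, (5-9)^2=16, (9-6)^2=9, (8-2)^2=36
sum(d^2) = 124.
Step 3: rho = 1 - 6*124 / (9*(9^2 - 1)) = 1 - 744/720 = -0.033333.
Step 4: Under H0, t = rho * sqrt((n-2)/(1-rho^2)) = -0.0882 ~ t(7).
Step 5: Two-sided p-value from the t-distribution with 7 df = 0.932157.
Step 6: alpha = 0.05. fail to reject H0.

rho = -0.0333, p = 0.932157, fail to reject H0 at alpha = 0.05.


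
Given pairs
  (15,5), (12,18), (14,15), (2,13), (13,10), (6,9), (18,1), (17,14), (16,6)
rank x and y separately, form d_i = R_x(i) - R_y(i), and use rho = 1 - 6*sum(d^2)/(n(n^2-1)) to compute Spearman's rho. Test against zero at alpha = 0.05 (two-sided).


Step 1: Rank x and y separately (midranks; no ties here).
rank(x): 15->6, 12->3, 14->5, 2->1, 13->4, 6->2, 18->9, 17->8, 16->7
rank(y): 5->2, 18->9, 15->8, 13->6, 10->5, 9->4, 1->1, 14->7, 6->3
Step 2: d_i = R_x(i) - R_y(i); compute d_i^2.
  (6-2)^2=16, (3-9)^2=36, (5-8)^2=9, (1-6)^2=25, (4-5)^2=1, (2-4)^2=4, (9-1)^2=64, (8-7)^2=1, (7-3)^2=16
sum(d^2) = 172.
Step 3: rho = 1 - 6*172 / (9*(9^2 - 1)) = 1 - 1032/720 = -0.433333.
Step 4: Under H0, t = rho * sqrt((n-2)/(1-rho^2)) = -1.2721 ~ t(7).
Step 5: Two-sided p-value from the t-distribution with 7 df = 0.243952.
Step 6: alpha = 0.05. fail to reject H0.

rho = -0.4333, p = 0.243952, fail to reject H0 at alpha = 0.05.


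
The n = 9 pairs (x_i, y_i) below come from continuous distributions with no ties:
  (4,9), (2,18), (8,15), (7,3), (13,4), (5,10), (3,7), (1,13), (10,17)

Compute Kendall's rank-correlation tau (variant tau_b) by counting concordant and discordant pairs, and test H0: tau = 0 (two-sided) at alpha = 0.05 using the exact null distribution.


Step 1: Enumerate the 36 unordered pairs (i,j) with i<j and classify each by sign(x_j-x_i) * sign(y_j-y_i).
  (1,2):dx=-2,dy=+9->D; (1,3):dx=+4,dy=+6->C; (1,4):dx=+3,dy=-6->D; (1,5):dx=+9,dy=-5->D
  (1,6):dx=+1,dy=+1->C; (1,7):dx=-1,dy=-2->C; (1,8):dx=-3,dy=+4->D; (1,9):dx=+6,dy=+8->C
  (2,3):dx=+6,dy=-3->D; (2,4):dx=+5,dy=-15->D; (2,5):dx=+11,dy=-14->D; (2,6):dx=+3,dy=-8->D
  (2,7):dx=+1,dy=-11->D; (2,8):dx=-1,dy=-5->C; (2,9):dx=+8,dy=-1->D; (3,4):dx=-1,dy=-12->C
  (3,5):dx=+5,dy=-11->D; (3,6):dx=-3,dy=-5->C; (3,7):dx=-5,dy=-8->C; (3,8):dx=-7,dy=-2->C
  (3,9):dx=+2,dy=+2->C; (4,5):dx=+6,dy=+1->C; (4,6):dx=-2,dy=+7->D; (4,7):dx=-4,dy=+4->D
  (4,8):dx=-6,dy=+10->D; (4,9):dx=+3,dy=+14->C; (5,6):dx=-8,dy=+6->D; (5,7):dx=-10,dy=+3->D
  (5,8):dx=-12,dy=+9->D; (5,9):dx=-3,dy=+13->D; (6,7):dx=-2,dy=-3->C; (6,8):dx=-4,dy=+3->D
  (6,9):dx=+5,dy=+7->C; (7,8):dx=-2,dy=+6->D; (7,9):dx=+7,dy=+10->C; (8,9):dx=+9,dy=+4->C
Step 2: C = 16, D = 20, total pairs = 36.
Step 3: tau = (C - D)/(n(n-1)/2) = (16 - 20)/36 = -0.111111.
Step 4: Exact two-sided p-value (enumerate n! = 362880 permutations of y under H0): p = 0.761414.
Step 5: alpha = 0.05. fail to reject H0.

tau_b = -0.1111 (C=16, D=20), p = 0.761414, fail to reject H0.


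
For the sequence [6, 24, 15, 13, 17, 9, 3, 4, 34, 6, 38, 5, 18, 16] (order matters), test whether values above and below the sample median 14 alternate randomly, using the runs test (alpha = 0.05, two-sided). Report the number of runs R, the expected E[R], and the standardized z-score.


Step 1: Compute median = 14; label A = above, B = below.
Labels in order: BAABABBBABABAA  (n_A = 7, n_B = 7)
Step 2: Count runs R = 10.
Step 3: Under H0 (random ordering), E[R] = 2*n_A*n_B/(n_A+n_B) + 1 = 2*7*7/14 + 1 = 8.0000.
        Var[R] = 2*n_A*n_B*(2*n_A*n_B - n_A - n_B) / ((n_A+n_B)^2 * (n_A+n_B-1)) = 8232/2548 = 3.2308.
        SD[R] = 1.7974.
Step 4: Continuity-corrected z = (R - 0.5 - E[R]) / SD[R] = (10 - 0.5 - 8.0000) / 1.7974 = 0.8345.
Step 5: Two-sided p-value via normal approximation = 2*(1 - Phi(|z|)) = 0.403986.
Step 6: alpha = 0.05. fail to reject H0.

R = 10, z = 0.8345, p = 0.403986, fail to reject H0.


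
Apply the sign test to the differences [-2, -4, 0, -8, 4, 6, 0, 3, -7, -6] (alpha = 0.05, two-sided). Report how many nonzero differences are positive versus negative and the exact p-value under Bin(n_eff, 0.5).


Step 1: Discard zero differences. Original n = 10; n_eff = number of nonzero differences = 8.
Nonzero differences (with sign): -2, -4, -8, +4, +6, +3, -7, -6
Step 2: Count signs: positive = 3, negative = 5.
Step 3: Under H0: P(positive) = 0.5, so the number of positives S ~ Bin(8, 0.5).
Step 4: Two-sided exact p-value = sum of Bin(8,0.5) probabilities at or below the observed probability = 0.726562.
Step 5: alpha = 0.05. fail to reject H0.

n_eff = 8, pos = 3, neg = 5, p = 0.726562, fail to reject H0.


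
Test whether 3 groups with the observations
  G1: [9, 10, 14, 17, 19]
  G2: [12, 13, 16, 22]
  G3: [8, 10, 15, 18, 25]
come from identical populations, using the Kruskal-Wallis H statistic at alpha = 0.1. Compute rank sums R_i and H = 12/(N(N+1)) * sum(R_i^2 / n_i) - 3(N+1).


Step 1: Combine all N = 14 observations and assign midranks.
sorted (value, group, rank): (8,G3,1), (9,G1,2), (10,G1,3.5), (10,G3,3.5), (12,G2,5), (13,G2,6), (14,G1,7), (15,G3,8), (16,G2,9), (17,G1,10), (18,G3,11), (19,G1,12), (22,G2,13), (25,G3,14)
Step 2: Sum ranks within each group.
R_1 = 34.5 (n_1 = 5)
R_2 = 33 (n_2 = 4)
R_3 = 37.5 (n_3 = 5)
Step 3: H = 12/(N(N+1)) * sum(R_i^2/n_i) - 3(N+1)
     = 12/(14*15) * (34.5^2/5 + 33^2/4 + 37.5^2/5) - 3*15
     = 0.057143 * 791.55 - 45
     = 0.231429.
Step 4: Ties present; correction factor C = 1 - 6/(14^3 - 14) = 0.997802. Corrected H = 0.231429 / 0.997802 = 0.231938.
Step 5: Under H0, H ~ chi^2(2); p-value = 0.890503.
Step 6: alpha = 0.1. fail to reject H0.

H = 0.2319, df = 2, p = 0.890503, fail to reject H0.


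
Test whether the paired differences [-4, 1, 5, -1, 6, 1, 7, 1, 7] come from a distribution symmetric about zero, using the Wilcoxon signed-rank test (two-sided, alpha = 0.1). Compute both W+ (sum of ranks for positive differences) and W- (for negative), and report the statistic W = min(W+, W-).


Step 1: Drop any zero differences (none here) and take |d_i|.
|d| = [4, 1, 5, 1, 6, 1, 7, 1, 7]
Step 2: Midrank |d_i| (ties get averaged ranks).
ranks: |4|->5, |1|->2.5, |5|->6, |1|->2.5, |6|->7, |1|->2.5, |7|->8.5, |1|->2.5, |7|->8.5
Step 3: Attach original signs; sum ranks with positive sign and with negative sign.
W+ = 2.5 + 6 + 7 + 2.5 + 8.5 + 2.5 + 8.5 = 37.5
W- = 5 + 2.5 = 7.5
(Check: W+ + W- = 45 should equal n(n+1)/2 = 45.)
Step 4: Test statistic W = min(W+, W-) = 7.5.
Step 5: Ties in |d|, so use the tie-corrected normal approximation.
        E[W] = n(n+1)/4 = 9*10/4 = 22.5.
        Tie groups: |d|=1 (t=4), |d|=7 (t=2); sum(t^3 - t) = 66.
        Var[W] = n(n+1)(2n+1)/24 - sum(t^3-t)/48 = 1710/24 - 66/48 = 69.875.
        z = (W - E[W]) / sqrt(Var[W]) = (7.5 - 22.5) / 8.3591 = -1.7944.
        Two-sided p = 2*Phi(z) = 0.072742.
Step 6: alpha = 0.1. reject H0.

W+ = 37.5, W- = 7.5, W = min = 7.5, p = 0.072742, reject H0.


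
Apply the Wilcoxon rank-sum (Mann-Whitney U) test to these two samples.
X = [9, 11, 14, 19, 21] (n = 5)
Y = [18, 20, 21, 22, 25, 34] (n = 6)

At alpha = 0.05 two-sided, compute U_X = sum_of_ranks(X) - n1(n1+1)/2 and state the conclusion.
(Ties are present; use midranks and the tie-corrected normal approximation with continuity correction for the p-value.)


Step 1: Combine and sort all 11 observations; assign midranks.
sorted (value, group): (9,X), (11,X), (14,X), (18,Y), (19,X), (20,Y), (21,X), (21,Y), (22,Y), (25,Y), (34,Y)
ranks: 9->1, 11->2, 14->3, 18->4, 19->5, 20->6, 21->7.5, 21->7.5, 22->9, 25->10, 34->11
Step 2: Rank sum for X: R1 = 1 + 2 + 3 + 5 + 7.5 = 18.5.
Step 3: U_X = R1 - n1(n1+1)/2 = 18.5 - 5*6/2 = 18.5 - 15 = 3.5.
       U_Y = n1*n2 - U_X = 30 - 3.5 = 26.5.
Step 4: Ties are present, so use the tie-corrected normal approximation (with continuity correction) for the p-value.
Step 5: p-value = 0.044126; compare to alpha = 0.05. reject H0.

U_X = 3.5, p = 0.044126, reject H0 at alpha = 0.05.


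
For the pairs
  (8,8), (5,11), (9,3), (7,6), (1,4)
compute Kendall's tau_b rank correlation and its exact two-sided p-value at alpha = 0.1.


Step 1: Enumerate the 10 unordered pairs (i,j) with i<j and classify each by sign(x_j-x_i) * sign(y_j-y_i).
  (1,2):dx=-3,dy=+3->D; (1,3):dx=+1,dy=-5->D; (1,4):dx=-1,dy=-2->C; (1,5):dx=-7,dy=-4->C
  (2,3):dx=+4,dy=-8->D; (2,4):dx=+2,dy=-5->D; (2,5):dx=-4,dy=-7->C; (3,4):dx=-2,dy=+3->D
  (3,5):dx=-8,dy=+1->D; (4,5):dx=-6,dy=-2->C
Step 2: C = 4, D = 6, total pairs = 10.
Step 3: tau = (C - D)/(n(n-1)/2) = (4 - 6)/10 = -0.200000.
Step 4: Exact two-sided p-value (enumerate n! = 120 permutations of y under H0): p = 0.816667.
Step 5: alpha = 0.1. fail to reject H0.

tau_b = -0.2000 (C=4, D=6), p = 0.816667, fail to reject H0.


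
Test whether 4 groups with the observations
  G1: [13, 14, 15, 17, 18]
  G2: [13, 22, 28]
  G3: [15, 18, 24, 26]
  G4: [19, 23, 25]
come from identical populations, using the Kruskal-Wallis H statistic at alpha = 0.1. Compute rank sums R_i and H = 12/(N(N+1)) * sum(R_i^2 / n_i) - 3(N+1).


Step 1: Combine all N = 15 observations and assign midranks.
sorted (value, group, rank): (13,G1,1.5), (13,G2,1.5), (14,G1,3), (15,G1,4.5), (15,G3,4.5), (17,G1,6), (18,G1,7.5), (18,G3,7.5), (19,G4,9), (22,G2,10), (23,G4,11), (24,G3,12), (25,G4,13), (26,G3,14), (28,G2,15)
Step 2: Sum ranks within each group.
R_1 = 22.5 (n_1 = 5)
R_2 = 26.5 (n_2 = 3)
R_3 = 38 (n_3 = 4)
R_4 = 33 (n_4 = 3)
Step 3: H = 12/(N(N+1)) * sum(R_i^2/n_i) - 3(N+1)
     = 12/(15*16) * (22.5^2/5 + 26.5^2/3 + 38^2/4 + 33^2/3) - 3*16
     = 0.050000 * 1059.33 - 48
     = 4.966667.
Step 4: Ties present; correction factor C = 1 - 18/(15^3 - 15) = 0.994643. Corrected H = 4.966667 / 0.994643 = 4.993417.
Step 5: Under H0, H ~ chi^2(3); p-value = 0.172280.
Step 6: alpha = 0.1. fail to reject H0.

H = 4.9934, df = 3, p = 0.172280, fail to reject H0.


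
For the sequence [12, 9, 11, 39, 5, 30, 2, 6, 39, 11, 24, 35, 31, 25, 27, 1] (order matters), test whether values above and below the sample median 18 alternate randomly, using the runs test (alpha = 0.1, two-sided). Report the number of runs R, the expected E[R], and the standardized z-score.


Step 1: Compute median = 18; label A = above, B = below.
Labels in order: BBBABABBABAAAAAB  (n_A = 8, n_B = 8)
Step 2: Count runs R = 9.
Step 3: Under H0 (random ordering), E[R] = 2*n_A*n_B/(n_A+n_B) + 1 = 2*8*8/16 + 1 = 9.0000.
        Var[R] = 2*n_A*n_B*(2*n_A*n_B - n_A - n_B) / ((n_A+n_B)^2 * (n_A+n_B-1)) = 14336/3840 = 3.7333.
        SD[R] = 1.9322.
Step 4: R = E[R], so z = 0 with no continuity correction.
Step 5: Two-sided p-value via normal approximation = 2*(1 - Phi(|z|)) = 1.000000.
Step 6: alpha = 0.1. fail to reject H0.

R = 9, z = 0.0000, p = 1.000000, fail to reject H0.


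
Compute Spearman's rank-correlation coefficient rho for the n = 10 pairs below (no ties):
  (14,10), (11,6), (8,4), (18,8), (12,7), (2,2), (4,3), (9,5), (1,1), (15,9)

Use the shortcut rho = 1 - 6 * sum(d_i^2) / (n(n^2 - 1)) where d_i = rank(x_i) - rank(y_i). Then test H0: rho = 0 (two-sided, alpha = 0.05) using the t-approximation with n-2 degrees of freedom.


Step 1: Rank x and y separately (midranks; no ties here).
rank(x): 14->8, 11->6, 8->4, 18->10, 12->7, 2->2, 4->3, 9->5, 1->1, 15->9
rank(y): 10->10, 6->6, 4->4, 8->8, 7->7, 2->2, 3->3, 5->5, 1->1, 9->9
Step 2: d_i = R_x(i) - R_y(i); compute d_i^2.
  (8-10)^2=4, (6-6)^2=0, (4-4)^2=0, (10-8)^2=4, (7-7)^2=0, (2-2)^2=0, (3-3)^2=0, (5-5)^2=0, (1-1)^2=0, (9-9)^2=0
sum(d^2) = 8.
Step 3: rho = 1 - 6*8 / (10*(10^2 - 1)) = 1 - 48/990 = 0.951515.
Step 4: Under H0, t = rho * sqrt((n-2)/(1-rho^2)) = 8.7493 ~ t(8).
Step 5: Two-sided p-value from the t-distribution with 8 df = 0.000023.
Step 6: alpha = 0.05. reject H0.

rho = 0.9515, p = 0.000023, reject H0 at alpha = 0.05.


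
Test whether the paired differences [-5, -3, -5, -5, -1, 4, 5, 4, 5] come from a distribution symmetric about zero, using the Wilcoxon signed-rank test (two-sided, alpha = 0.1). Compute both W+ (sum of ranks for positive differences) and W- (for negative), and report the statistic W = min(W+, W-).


Step 1: Drop any zero differences (none here) and take |d_i|.
|d| = [5, 3, 5, 5, 1, 4, 5, 4, 5]
Step 2: Midrank |d_i| (ties get averaged ranks).
ranks: |5|->7, |3|->2, |5|->7, |5|->7, |1|->1, |4|->3.5, |5|->7, |4|->3.5, |5|->7
Step 3: Attach original signs; sum ranks with positive sign and with negative sign.
W+ = 3.5 + 7 + 3.5 + 7 = 21
W- = 7 + 2 + 7 + 7 + 1 = 24
(Check: W+ + W- = 45 should equal n(n+1)/2 = 45.)
Step 4: Test statistic W = min(W+, W-) = 21.
Step 5: Ties in |d|, so use the tie-corrected normal approximation.
        E[W] = n(n+1)/4 = 9*10/4 = 22.5.
        Tie groups: |d|=4 (t=2), |d|=5 (t=5); sum(t^3 - t) = 126.
        Var[W] = n(n+1)(2n+1)/24 - sum(t^3-t)/48 = 1710/24 - 126/48 = 68.625.
        z = (W - E[W]) / sqrt(Var[W]) = (21 - 22.5) / 8.2840 = -0.1811.
        Two-sided p = 2*Phi(z) = 0.856311.
Step 6: alpha = 0.1. fail to reject H0.

W+ = 21, W- = 24, W = min = 21, p = 0.856311, fail to reject H0.


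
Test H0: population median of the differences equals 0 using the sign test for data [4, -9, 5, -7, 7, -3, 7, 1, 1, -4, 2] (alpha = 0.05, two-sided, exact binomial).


Step 1: Discard zero differences. Original n = 11; n_eff = number of nonzero differences = 11.
Nonzero differences (with sign): +4, -9, +5, -7, +7, -3, +7, +1, +1, -4, +2
Step 2: Count signs: positive = 7, negative = 4.
Step 3: Under H0: P(positive) = 0.5, so the number of positives S ~ Bin(11, 0.5).
Step 4: Two-sided exact p-value = sum of Bin(11,0.5) probabilities at or below the observed probability = 0.548828.
Step 5: alpha = 0.05. fail to reject H0.

n_eff = 11, pos = 7, neg = 4, p = 0.548828, fail to reject H0.


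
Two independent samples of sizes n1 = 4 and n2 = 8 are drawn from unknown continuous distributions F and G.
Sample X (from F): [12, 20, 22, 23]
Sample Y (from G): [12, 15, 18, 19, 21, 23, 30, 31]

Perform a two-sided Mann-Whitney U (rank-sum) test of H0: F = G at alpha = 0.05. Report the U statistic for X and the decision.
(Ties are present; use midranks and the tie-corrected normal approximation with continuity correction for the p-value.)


Step 1: Combine and sort all 12 observations; assign midranks.
sorted (value, group): (12,X), (12,Y), (15,Y), (18,Y), (19,Y), (20,X), (21,Y), (22,X), (23,X), (23,Y), (30,Y), (31,Y)
ranks: 12->1.5, 12->1.5, 15->3, 18->4, 19->5, 20->6, 21->7, 22->8, 23->9.5, 23->9.5, 30->11, 31->12
Step 2: Rank sum for X: R1 = 1.5 + 6 + 8 + 9.5 = 25.
Step 3: U_X = R1 - n1(n1+1)/2 = 25 - 4*5/2 = 25 - 10 = 15.
       U_Y = n1*n2 - U_X = 32 - 15 = 17.
Step 4: Ties are present, so use the tie-corrected normal approximation (with continuity correction) for the p-value.
Step 5: p-value = 0.932087; compare to alpha = 0.05. fail to reject H0.

U_X = 15, p = 0.932087, fail to reject H0 at alpha = 0.05.


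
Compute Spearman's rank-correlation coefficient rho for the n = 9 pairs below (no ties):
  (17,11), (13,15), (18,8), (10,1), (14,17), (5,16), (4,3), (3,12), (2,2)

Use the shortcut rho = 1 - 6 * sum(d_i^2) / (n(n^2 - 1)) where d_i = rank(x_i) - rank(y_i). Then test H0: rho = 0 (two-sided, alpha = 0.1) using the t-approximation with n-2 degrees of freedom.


Step 1: Rank x and y separately (midranks; no ties here).
rank(x): 17->8, 13->6, 18->9, 10->5, 14->7, 5->4, 4->3, 3->2, 2->1
rank(y): 11->5, 15->7, 8->4, 1->1, 17->9, 16->8, 3->3, 12->6, 2->2
Step 2: d_i = R_x(i) - R_y(i); compute d_i^2.
  (8-5)^2=9, (6-7)^2=1, (9-4)^2=25, (5-1)^2=16, (7-9)^2=4, (4-8)^2=16, (3-3)^2=0, (2-6)^2=16, (1-2)^2=1
sum(d^2) = 88.
Step 3: rho = 1 - 6*88 / (9*(9^2 - 1)) = 1 - 528/720 = 0.266667.
Step 4: Under H0, t = rho * sqrt((n-2)/(1-rho^2)) = 0.7320 ~ t(7).
Step 5: Two-sided p-value from the t-distribution with 7 df = 0.487922.
Step 6: alpha = 0.1. fail to reject H0.

rho = 0.2667, p = 0.487922, fail to reject H0 at alpha = 0.1.


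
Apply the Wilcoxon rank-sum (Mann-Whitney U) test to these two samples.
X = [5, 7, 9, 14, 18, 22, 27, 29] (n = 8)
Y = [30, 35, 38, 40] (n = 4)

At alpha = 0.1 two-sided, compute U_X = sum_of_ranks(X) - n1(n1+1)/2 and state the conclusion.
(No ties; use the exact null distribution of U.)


Step 1: Combine and sort all 12 observations; assign midranks.
sorted (value, group): (5,X), (7,X), (9,X), (14,X), (18,X), (22,X), (27,X), (29,X), (30,Y), (35,Y), (38,Y), (40,Y)
ranks: 5->1, 7->2, 9->3, 14->4, 18->5, 22->6, 27->7, 29->8, 30->9, 35->10, 38->11, 40->12
Step 2: Rank sum for X: R1 = 1 + 2 + 3 + 4 + 5 + 6 + 7 + 8 = 36.
Step 3: U_X = R1 - n1(n1+1)/2 = 36 - 8*9/2 = 36 - 36 = 0.
       U_Y = n1*n2 - U_X = 32 - 0 = 32.
Step 4: No ties, so the exact null distribution of U (based on enumerating the C(12,8) = 495 equally likely rank assignments) gives the two-sided p-value.
Step 5: p-value = 0.004040; compare to alpha = 0.1. reject H0.

U_X = 0, p = 0.004040, reject H0 at alpha = 0.1.


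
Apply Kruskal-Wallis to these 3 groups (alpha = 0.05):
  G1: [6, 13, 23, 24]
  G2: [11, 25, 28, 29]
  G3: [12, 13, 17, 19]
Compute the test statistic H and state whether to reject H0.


Step 1: Combine all N = 12 observations and assign midranks.
sorted (value, group, rank): (6,G1,1), (11,G2,2), (12,G3,3), (13,G1,4.5), (13,G3,4.5), (17,G3,6), (19,G3,7), (23,G1,8), (24,G1,9), (25,G2,10), (28,G2,11), (29,G2,12)
Step 2: Sum ranks within each group.
R_1 = 22.5 (n_1 = 4)
R_2 = 35 (n_2 = 4)
R_3 = 20.5 (n_3 = 4)
Step 3: H = 12/(N(N+1)) * sum(R_i^2/n_i) - 3(N+1)
     = 12/(12*13) * (22.5^2/4 + 35^2/4 + 20.5^2/4) - 3*13
     = 0.076923 * 537.875 - 39
     = 2.375000.
Step 4: Ties present; correction factor C = 1 - 6/(12^3 - 12) = 0.996503. Corrected H = 2.375000 / 0.996503 = 2.383333.
Step 5: Under H0, H ~ chi^2(2); p-value = 0.303715.
Step 6: alpha = 0.05. fail to reject H0.

H = 2.3833, df = 2, p = 0.303715, fail to reject H0.


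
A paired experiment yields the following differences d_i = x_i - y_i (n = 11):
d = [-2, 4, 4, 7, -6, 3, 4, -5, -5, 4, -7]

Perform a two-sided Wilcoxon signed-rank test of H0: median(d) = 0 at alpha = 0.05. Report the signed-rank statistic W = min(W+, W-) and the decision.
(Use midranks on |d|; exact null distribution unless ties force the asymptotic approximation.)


Step 1: Drop any zero differences (none here) and take |d_i|.
|d| = [2, 4, 4, 7, 6, 3, 4, 5, 5, 4, 7]
Step 2: Midrank |d_i| (ties get averaged ranks).
ranks: |2|->1, |4|->4.5, |4|->4.5, |7|->10.5, |6|->9, |3|->2, |4|->4.5, |5|->7.5, |5|->7.5, |4|->4.5, |7|->10.5
Step 3: Attach original signs; sum ranks with positive sign and with negative sign.
W+ = 4.5 + 4.5 + 10.5 + 2 + 4.5 + 4.5 = 30.5
W- = 1 + 9 + 7.5 + 7.5 + 10.5 = 35.5
(Check: W+ + W- = 66 should equal n(n+1)/2 = 66.)
Step 4: Test statistic W = min(W+, W-) = 30.5.
Step 5: Ties in |d|, so use the tie-corrected normal approximation.
        E[W] = n(n+1)/4 = 11*12/4 = 33.
        Tie groups: |d|=4 (t=4), |d|=5 (t=2), |d|=7 (t=2); sum(t^3 - t) = 72.
        Var[W] = n(n+1)(2n+1)/24 - sum(t^3-t)/48 = 3036/24 - 72/48 = 125.
        z = (W - E[W]) / sqrt(Var[W]) = (30.5 - 33) / 11.1803 = -0.2236.
        Two-sided p = 2*Phi(z) = 0.823063.
Step 6: alpha = 0.05. fail to reject H0.

W+ = 30.5, W- = 35.5, W = min = 30.5, p = 0.823063, fail to reject H0.


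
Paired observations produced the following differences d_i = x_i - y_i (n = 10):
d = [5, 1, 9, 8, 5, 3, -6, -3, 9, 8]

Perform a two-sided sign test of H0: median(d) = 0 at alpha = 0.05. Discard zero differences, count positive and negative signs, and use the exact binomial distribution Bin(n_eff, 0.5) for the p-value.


Step 1: Discard zero differences. Original n = 10; n_eff = number of nonzero differences = 10.
Nonzero differences (with sign): +5, +1, +9, +8, +5, +3, -6, -3, +9, +8
Step 2: Count signs: positive = 8, negative = 2.
Step 3: Under H0: P(positive) = 0.5, so the number of positives S ~ Bin(10, 0.5).
Step 4: Two-sided exact p-value = sum of Bin(10,0.5) probabilities at or below the observed probability = 0.109375.
Step 5: alpha = 0.05. fail to reject H0.

n_eff = 10, pos = 8, neg = 2, p = 0.109375, fail to reject H0.


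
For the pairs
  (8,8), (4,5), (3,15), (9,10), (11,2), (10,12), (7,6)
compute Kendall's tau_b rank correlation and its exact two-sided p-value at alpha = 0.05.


Step 1: Enumerate the 21 unordered pairs (i,j) with i<j and classify each by sign(x_j-x_i) * sign(y_j-y_i).
  (1,2):dx=-4,dy=-3->C; (1,3):dx=-5,dy=+7->D; (1,4):dx=+1,dy=+2->C; (1,5):dx=+3,dy=-6->D
  (1,6):dx=+2,dy=+4->C; (1,7):dx=-1,dy=-2->C; (2,3):dx=-1,dy=+10->D; (2,4):dx=+5,dy=+5->C
  (2,5):dx=+7,dy=-3->D; (2,6):dx=+6,dy=+7->C; (2,7):dx=+3,dy=+1->C; (3,4):dx=+6,dy=-5->D
  (3,5):dx=+8,dy=-13->D; (3,6):dx=+7,dy=-3->D; (3,7):dx=+4,dy=-9->D; (4,5):dx=+2,dy=-8->D
  (4,6):dx=+1,dy=+2->C; (4,7):dx=-2,dy=-4->C; (5,6):dx=-1,dy=+10->D; (5,7):dx=-4,dy=+4->D
  (6,7):dx=-3,dy=-6->C
Step 2: C = 10, D = 11, total pairs = 21.
Step 3: tau = (C - D)/(n(n-1)/2) = (10 - 11)/21 = -0.047619.
Step 4: Exact two-sided p-value (enumerate n! = 5040 permutations of y under H0): p = 1.000000.
Step 5: alpha = 0.05. fail to reject H0.

tau_b = -0.0476 (C=10, D=11), p = 1.000000, fail to reject H0.


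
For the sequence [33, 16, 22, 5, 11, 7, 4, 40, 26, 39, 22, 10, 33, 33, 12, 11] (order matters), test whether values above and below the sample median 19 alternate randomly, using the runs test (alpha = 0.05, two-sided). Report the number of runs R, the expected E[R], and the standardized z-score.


Step 1: Compute median = 19; label A = above, B = below.
Labels in order: ABABBBBAAAABAABB  (n_A = 8, n_B = 8)
Step 2: Count runs R = 8.
Step 3: Under H0 (random ordering), E[R] = 2*n_A*n_B/(n_A+n_B) + 1 = 2*8*8/16 + 1 = 9.0000.
        Var[R] = 2*n_A*n_B*(2*n_A*n_B - n_A - n_B) / ((n_A+n_B)^2 * (n_A+n_B-1)) = 14336/3840 = 3.7333.
        SD[R] = 1.9322.
Step 4: Continuity-corrected z = (R + 0.5 - E[R]) / SD[R] = (8 + 0.5 - 9.0000) / 1.9322 = -0.2588.
Step 5: Two-sided p-value via normal approximation = 2*(1 - Phi(|z|)) = 0.795809.
Step 6: alpha = 0.05. fail to reject H0.

R = 8, z = -0.2588, p = 0.795809, fail to reject H0.


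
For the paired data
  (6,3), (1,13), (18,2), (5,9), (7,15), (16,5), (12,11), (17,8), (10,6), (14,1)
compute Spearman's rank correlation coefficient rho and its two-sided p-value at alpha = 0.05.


Step 1: Rank x and y separately (midranks; no ties here).
rank(x): 6->3, 1->1, 18->10, 5->2, 7->4, 16->8, 12->6, 17->9, 10->5, 14->7
rank(y): 3->3, 13->9, 2->2, 9->7, 15->10, 5->4, 11->8, 8->6, 6->5, 1->1
Step 2: d_i = R_x(i) - R_y(i); compute d_i^2.
  (3-3)^2=0, (1-9)^2=64, (10-2)^2=64, (2-7)^2=25, (4-10)^2=36, (8-4)^2=16, (6-8)^2=4, (9-6)^2=9, (5-5)^2=0, (7-1)^2=36
sum(d^2) = 254.
Step 3: rho = 1 - 6*254 / (10*(10^2 - 1)) = 1 - 1524/990 = -0.539394.
Step 4: Under H0, t = rho * sqrt((n-2)/(1-rho^2)) = -1.8118 ~ t(8).
Step 5: Two-sided p-value from the t-distribution with 8 df = 0.107593.
Step 6: alpha = 0.05. fail to reject H0.

rho = -0.5394, p = 0.107593, fail to reject H0 at alpha = 0.05.


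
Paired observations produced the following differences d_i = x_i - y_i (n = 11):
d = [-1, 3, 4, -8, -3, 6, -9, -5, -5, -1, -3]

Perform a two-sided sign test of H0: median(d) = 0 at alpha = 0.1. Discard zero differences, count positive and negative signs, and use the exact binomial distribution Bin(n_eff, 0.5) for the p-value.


Step 1: Discard zero differences. Original n = 11; n_eff = number of nonzero differences = 11.
Nonzero differences (with sign): -1, +3, +4, -8, -3, +6, -9, -5, -5, -1, -3
Step 2: Count signs: positive = 3, negative = 8.
Step 3: Under H0: P(positive) = 0.5, so the number of positives S ~ Bin(11, 0.5).
Step 4: Two-sided exact p-value = sum of Bin(11,0.5) probabilities at or below the observed probability = 0.226562.
Step 5: alpha = 0.1. fail to reject H0.

n_eff = 11, pos = 3, neg = 8, p = 0.226562, fail to reject H0.


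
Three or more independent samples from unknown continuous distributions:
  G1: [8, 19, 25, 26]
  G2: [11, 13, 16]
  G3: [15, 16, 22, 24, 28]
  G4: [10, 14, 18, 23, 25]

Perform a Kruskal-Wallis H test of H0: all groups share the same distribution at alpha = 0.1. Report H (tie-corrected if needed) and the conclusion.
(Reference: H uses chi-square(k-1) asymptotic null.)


Step 1: Combine all N = 17 observations and assign midranks.
sorted (value, group, rank): (8,G1,1), (10,G4,2), (11,G2,3), (13,G2,4), (14,G4,5), (15,G3,6), (16,G2,7.5), (16,G3,7.5), (18,G4,9), (19,G1,10), (22,G3,11), (23,G4,12), (24,G3,13), (25,G1,14.5), (25,G4,14.5), (26,G1,16), (28,G3,17)
Step 2: Sum ranks within each group.
R_1 = 41.5 (n_1 = 4)
R_2 = 14.5 (n_2 = 3)
R_3 = 54.5 (n_3 = 5)
R_4 = 42.5 (n_4 = 5)
Step 3: H = 12/(N(N+1)) * sum(R_i^2/n_i) - 3(N+1)
     = 12/(17*18) * (41.5^2/4 + 14.5^2/3 + 54.5^2/5 + 42.5^2/5) - 3*18
     = 0.039216 * 1455.95 - 54
     = 3.095915.
Step 4: Ties present; correction factor C = 1 - 12/(17^3 - 17) = 0.997549. Corrected H = 3.095915 / 0.997549 = 3.103522.
Step 5: Under H0, H ~ chi^2(3); p-value = 0.375938.
Step 6: alpha = 0.1. fail to reject H0.

H = 3.1035, df = 3, p = 0.375938, fail to reject H0.


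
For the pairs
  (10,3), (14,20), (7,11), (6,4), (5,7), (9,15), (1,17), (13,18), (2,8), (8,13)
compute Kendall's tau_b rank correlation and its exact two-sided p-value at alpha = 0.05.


Step 1: Enumerate the 45 unordered pairs (i,j) with i<j and classify each by sign(x_j-x_i) * sign(y_j-y_i).
  (1,2):dx=+4,dy=+17->C; (1,3):dx=-3,dy=+8->D; (1,4):dx=-4,dy=+1->D; (1,5):dx=-5,dy=+4->D
  (1,6):dx=-1,dy=+12->D; (1,7):dx=-9,dy=+14->D; (1,8):dx=+3,dy=+15->C; (1,9):dx=-8,dy=+5->D
  (1,10):dx=-2,dy=+10->D; (2,3):dx=-7,dy=-9->C; (2,4):dx=-8,dy=-16->C; (2,5):dx=-9,dy=-13->C
  (2,6):dx=-5,dy=-5->C; (2,7):dx=-13,dy=-3->C; (2,8):dx=-1,dy=-2->C; (2,9):dx=-12,dy=-12->C
  (2,10):dx=-6,dy=-7->C; (3,4):dx=-1,dy=-7->C; (3,5):dx=-2,dy=-4->C; (3,6):dx=+2,dy=+4->C
  (3,7):dx=-6,dy=+6->D; (3,8):dx=+6,dy=+7->C; (3,9):dx=-5,dy=-3->C; (3,10):dx=+1,dy=+2->C
  (4,5):dx=-1,dy=+3->D; (4,6):dx=+3,dy=+11->C; (4,7):dx=-5,dy=+13->D; (4,8):dx=+7,dy=+14->C
  (4,9):dx=-4,dy=+4->D; (4,10):dx=+2,dy=+9->C; (5,6):dx=+4,dy=+8->C; (5,7):dx=-4,dy=+10->D
  (5,8):dx=+8,dy=+11->C; (5,9):dx=-3,dy=+1->D; (5,10):dx=+3,dy=+6->C; (6,7):dx=-8,dy=+2->D
  (6,8):dx=+4,dy=+3->C; (6,9):dx=-7,dy=-7->C; (6,10):dx=-1,dy=-2->C; (7,8):dx=+12,dy=+1->C
  (7,9):dx=+1,dy=-9->D; (7,10):dx=+7,dy=-4->D; (8,9):dx=-11,dy=-10->C; (8,10):dx=-5,dy=-5->C
  (9,10):dx=+6,dy=+5->C
Step 2: C = 29, D = 16, total pairs = 45.
Step 3: tau = (C - D)/(n(n-1)/2) = (29 - 16)/45 = 0.288889.
Step 4: Exact two-sided p-value (enumerate n! = 3628800 permutations of y under H0): p = 0.291248.
Step 5: alpha = 0.05. fail to reject H0.

tau_b = 0.2889 (C=29, D=16), p = 0.291248, fail to reject H0.


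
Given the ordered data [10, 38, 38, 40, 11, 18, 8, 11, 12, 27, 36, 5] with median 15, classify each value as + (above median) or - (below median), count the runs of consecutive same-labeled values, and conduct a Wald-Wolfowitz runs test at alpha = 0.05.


Step 1: Compute median = 15; label A = above, B = below.
Labels in order: BAAABABBBAAB  (n_A = 6, n_B = 6)
Step 2: Count runs R = 7.
Step 3: Under H0 (random ordering), E[R] = 2*n_A*n_B/(n_A+n_B) + 1 = 2*6*6/12 + 1 = 7.0000.
        Var[R] = 2*n_A*n_B*(2*n_A*n_B - n_A - n_B) / ((n_A+n_B)^2 * (n_A+n_B-1)) = 4320/1584 = 2.7273.
        SD[R] = 1.6514.
Step 4: R = E[R], so z = 0 with no continuity correction.
Step 5: Two-sided p-value via normal approximation = 2*(1 - Phi(|z|)) = 1.000000.
Step 6: alpha = 0.05. fail to reject H0.

R = 7, z = 0.0000, p = 1.000000, fail to reject H0.


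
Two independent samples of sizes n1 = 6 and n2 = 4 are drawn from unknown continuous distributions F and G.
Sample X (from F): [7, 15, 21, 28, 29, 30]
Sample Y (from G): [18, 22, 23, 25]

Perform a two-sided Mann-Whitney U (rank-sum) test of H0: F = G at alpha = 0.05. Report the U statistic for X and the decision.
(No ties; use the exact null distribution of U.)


Step 1: Combine and sort all 10 observations; assign midranks.
sorted (value, group): (7,X), (15,X), (18,Y), (21,X), (22,Y), (23,Y), (25,Y), (28,X), (29,X), (30,X)
ranks: 7->1, 15->2, 18->3, 21->4, 22->5, 23->6, 25->7, 28->8, 29->9, 30->10
Step 2: Rank sum for X: R1 = 1 + 2 + 4 + 8 + 9 + 10 = 34.
Step 3: U_X = R1 - n1(n1+1)/2 = 34 - 6*7/2 = 34 - 21 = 13.
       U_Y = n1*n2 - U_X = 24 - 13 = 11.
Step 4: No ties, so the exact null distribution of U (based on enumerating the C(10,6) = 210 equally likely rank assignments) gives the two-sided p-value.
Step 5: p-value = 0.914286; compare to alpha = 0.05. fail to reject H0.

U_X = 13, p = 0.914286, fail to reject H0 at alpha = 0.05.


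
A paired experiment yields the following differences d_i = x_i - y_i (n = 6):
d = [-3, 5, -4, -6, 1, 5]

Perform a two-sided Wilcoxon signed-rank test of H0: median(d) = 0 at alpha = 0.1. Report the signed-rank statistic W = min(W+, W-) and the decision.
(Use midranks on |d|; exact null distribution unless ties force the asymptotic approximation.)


Step 1: Drop any zero differences (none here) and take |d_i|.
|d| = [3, 5, 4, 6, 1, 5]
Step 2: Midrank |d_i| (ties get averaged ranks).
ranks: |3|->2, |5|->4.5, |4|->3, |6|->6, |1|->1, |5|->4.5
Step 3: Attach original signs; sum ranks with positive sign and with negative sign.
W+ = 4.5 + 1 + 4.5 = 10
W- = 2 + 3 + 6 = 11
(Check: W+ + W- = 21 should equal n(n+1)/2 = 21.)
Step 4: Test statistic W = min(W+, W-) = 10.
Step 5: Ties in |d|, so use the tie-corrected normal approximation.
        E[W] = n(n+1)/4 = 6*7/4 = 10.5.
        Tie groups: |d|=5 (t=2); sum(t^3 - t) = 6.
        Var[W] = n(n+1)(2n+1)/24 - sum(t^3-t)/48 = 546/24 - 6/48 = 22.625.
        z = (W - E[W]) / sqrt(Var[W]) = (10 - 10.5) / 4.7566 = -0.1051.
        Two-sided p = 2*Phi(z) = 0.916282.
Step 6: alpha = 0.1. fail to reject H0.

W+ = 10, W- = 11, W = min = 10, p = 0.916282, fail to reject H0.


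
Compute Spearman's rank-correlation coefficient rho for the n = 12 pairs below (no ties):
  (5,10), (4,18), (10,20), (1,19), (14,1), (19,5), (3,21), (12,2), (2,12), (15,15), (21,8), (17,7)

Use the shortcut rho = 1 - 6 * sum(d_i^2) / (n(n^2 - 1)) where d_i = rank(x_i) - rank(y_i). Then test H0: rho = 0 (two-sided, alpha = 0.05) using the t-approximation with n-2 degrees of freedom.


Step 1: Rank x and y separately (midranks; no ties here).
rank(x): 5->5, 4->4, 10->6, 1->1, 14->8, 19->11, 3->3, 12->7, 2->2, 15->9, 21->12, 17->10
rank(y): 10->6, 18->9, 20->11, 19->10, 1->1, 5->3, 21->12, 2->2, 12->7, 15->8, 8->5, 7->4
Step 2: d_i = R_x(i) - R_y(i); compute d_i^2.
  (5-6)^2=1, (4-9)^2=25, (6-11)^2=25, (1-10)^2=81, (8-1)^2=49, (11-3)^2=64, (3-12)^2=81, (7-2)^2=25, (2-7)^2=25, (9-8)^2=1, (12-5)^2=49, (10-4)^2=36
sum(d^2) = 462.
Step 3: rho = 1 - 6*462 / (12*(12^2 - 1)) = 1 - 2772/1716 = -0.615385.
Step 4: Under H0, t = rho * sqrt((n-2)/(1-rho^2)) = -2.4689 ~ t(10).
Step 5: Two-sided p-value from the t-distribution with 10 df = 0.033170.
Step 6: alpha = 0.05. reject H0.

rho = -0.6154, p = 0.033170, reject H0 at alpha = 0.05.


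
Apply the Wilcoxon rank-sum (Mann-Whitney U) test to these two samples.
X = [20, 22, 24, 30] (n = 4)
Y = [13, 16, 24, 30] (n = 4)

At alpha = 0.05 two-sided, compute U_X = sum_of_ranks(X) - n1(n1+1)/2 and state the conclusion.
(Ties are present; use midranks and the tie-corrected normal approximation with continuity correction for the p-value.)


Step 1: Combine and sort all 8 observations; assign midranks.
sorted (value, group): (13,Y), (16,Y), (20,X), (22,X), (24,X), (24,Y), (30,X), (30,Y)
ranks: 13->1, 16->2, 20->3, 22->4, 24->5.5, 24->5.5, 30->7.5, 30->7.5
Step 2: Rank sum for X: R1 = 3 + 4 + 5.5 + 7.5 = 20.
Step 3: U_X = R1 - n1(n1+1)/2 = 20 - 4*5/2 = 20 - 10 = 10.
       U_Y = n1*n2 - U_X = 16 - 10 = 6.
Step 4: Ties are present, so use the tie-corrected normal approximation (with continuity correction) for the p-value.
Step 5: p-value = 0.661197; compare to alpha = 0.05. fail to reject H0.

U_X = 10, p = 0.661197, fail to reject H0 at alpha = 0.05.


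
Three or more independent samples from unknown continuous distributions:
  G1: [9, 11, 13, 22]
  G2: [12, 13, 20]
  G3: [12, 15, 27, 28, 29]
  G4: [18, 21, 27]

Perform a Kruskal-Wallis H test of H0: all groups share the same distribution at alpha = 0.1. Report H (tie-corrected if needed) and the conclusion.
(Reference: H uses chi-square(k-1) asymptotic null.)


Step 1: Combine all N = 15 observations and assign midranks.
sorted (value, group, rank): (9,G1,1), (11,G1,2), (12,G2,3.5), (12,G3,3.5), (13,G1,5.5), (13,G2,5.5), (15,G3,7), (18,G4,8), (20,G2,9), (21,G4,10), (22,G1,11), (27,G3,12.5), (27,G4,12.5), (28,G3,14), (29,G3,15)
Step 2: Sum ranks within each group.
R_1 = 19.5 (n_1 = 4)
R_2 = 18 (n_2 = 3)
R_3 = 52 (n_3 = 5)
R_4 = 30.5 (n_4 = 3)
Step 3: H = 12/(N(N+1)) * sum(R_i^2/n_i) - 3(N+1)
     = 12/(15*16) * (19.5^2/4 + 18^2/3 + 52^2/5 + 30.5^2/3) - 3*16
     = 0.050000 * 1053.95 - 48
     = 4.697292.
Step 4: Ties present; correction factor C = 1 - 18/(15^3 - 15) = 0.994643. Corrected H = 4.697292 / 0.994643 = 4.722591.
Step 5: Under H0, H ~ chi^2(3); p-value = 0.193274.
Step 6: alpha = 0.1. fail to reject H0.

H = 4.7226, df = 3, p = 0.193274, fail to reject H0.


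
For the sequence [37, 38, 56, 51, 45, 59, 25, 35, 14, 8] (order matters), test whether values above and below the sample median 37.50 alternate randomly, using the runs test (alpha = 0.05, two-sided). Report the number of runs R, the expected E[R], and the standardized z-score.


Step 1: Compute median = 37.50; label A = above, B = below.
Labels in order: BAAAAABBBB  (n_A = 5, n_B = 5)
Step 2: Count runs R = 3.
Step 3: Under H0 (random ordering), E[R] = 2*n_A*n_B/(n_A+n_B) + 1 = 2*5*5/10 + 1 = 6.0000.
        Var[R] = 2*n_A*n_B*(2*n_A*n_B - n_A - n_B) / ((n_A+n_B)^2 * (n_A+n_B-1)) = 2000/900 = 2.2222.
        SD[R] = 1.4907.
Step 4: Continuity-corrected z = (R + 0.5 - E[R]) / SD[R] = (3 + 0.5 - 6.0000) / 1.4907 = -1.6771.
Step 5: Two-sided p-value via normal approximation = 2*(1 - Phi(|z|)) = 0.093533.
Step 6: alpha = 0.05. fail to reject H0.

R = 3, z = -1.6771, p = 0.093533, fail to reject H0.
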